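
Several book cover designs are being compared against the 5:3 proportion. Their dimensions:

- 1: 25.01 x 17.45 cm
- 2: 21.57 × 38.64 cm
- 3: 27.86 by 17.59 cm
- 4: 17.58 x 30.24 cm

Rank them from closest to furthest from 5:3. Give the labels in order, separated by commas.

4, 3, 2, 1

Ratios: 1 = 25.01 / 17.45 ≈ 1.433; 2 = 38.64 / 21.57 ≈ 1.791; 3 = 27.86 / 17.59 ≈ 1.584; 4 = 30.24 / 17.58 ≈ 1.720.
|Δ from 1.667|: 1 0.234; 2 0.124; 3 0.083; 4 0.053.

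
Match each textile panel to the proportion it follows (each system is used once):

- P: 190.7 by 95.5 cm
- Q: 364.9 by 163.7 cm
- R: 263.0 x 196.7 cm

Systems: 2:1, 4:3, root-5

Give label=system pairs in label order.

P=2:1, Q=root-5, R=4:3

Ratios: P ≈ 1.997; Q ≈ 2.229; R ≈ 1.337.
Targets: 2:1 ≈ 2.000; 4:3 ≈ 1.333; root-5 ≈ 2.236.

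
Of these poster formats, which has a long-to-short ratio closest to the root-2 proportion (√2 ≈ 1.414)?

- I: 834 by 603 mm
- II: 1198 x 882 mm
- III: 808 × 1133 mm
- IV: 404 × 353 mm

III

Target root-2 ≈ 1.414.
I: 1.383 (Δ0.031)  II: 1.358 (Δ0.056)  III: 1.402 (Δ0.012)  IV: 1.144 (Δ0.270)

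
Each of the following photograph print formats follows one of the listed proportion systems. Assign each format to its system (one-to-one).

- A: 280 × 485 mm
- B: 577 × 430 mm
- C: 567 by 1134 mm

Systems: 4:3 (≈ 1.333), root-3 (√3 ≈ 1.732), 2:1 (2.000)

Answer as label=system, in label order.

A=root-3, B=4:3, C=2:1

Ratios: A ≈ 1.732; B ≈ 1.342; C ≈ 2.000.
Targets: 4:3 ≈ 1.333; root-3 ≈ 1.732; 2:1 ≈ 2.000.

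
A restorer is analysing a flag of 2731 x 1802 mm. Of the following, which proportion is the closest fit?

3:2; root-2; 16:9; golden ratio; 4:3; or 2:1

3:2

Ratio = 2731 / 1802 ≈ 1.516.
Distances: 3:2 1.500 (Δ 0.016); root-2 1.414 (Δ 0.102); 16:9 1.778 (Δ 0.262); golden ratio 1.618 (Δ 0.102); 4:3 1.333 (Δ 0.183); 2:1 2.000 (Δ 0.484).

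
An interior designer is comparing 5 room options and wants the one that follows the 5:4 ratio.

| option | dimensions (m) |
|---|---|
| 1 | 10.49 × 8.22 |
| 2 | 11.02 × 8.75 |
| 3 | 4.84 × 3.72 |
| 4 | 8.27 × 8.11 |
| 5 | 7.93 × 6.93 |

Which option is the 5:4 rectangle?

2

Ratios (long/short): 1 ≈ 1.276; 2 ≈ 1.259; 3 ≈ 1.301; 4 ≈ 1.020; 5 ≈ 1.144.
5:4 ≈ 1.250; option 2 is nearest (Δ 0.009).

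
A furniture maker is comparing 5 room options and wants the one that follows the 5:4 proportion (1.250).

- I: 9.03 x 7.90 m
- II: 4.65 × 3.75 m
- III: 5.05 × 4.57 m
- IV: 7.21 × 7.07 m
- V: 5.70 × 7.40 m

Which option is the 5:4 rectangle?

II

Ratios (long/short): I ≈ 1.143; II ≈ 1.240; III ≈ 1.105; IV ≈ 1.020; V ≈ 1.298.
5:4 ≈ 1.250; option II is nearest (Δ 0.010).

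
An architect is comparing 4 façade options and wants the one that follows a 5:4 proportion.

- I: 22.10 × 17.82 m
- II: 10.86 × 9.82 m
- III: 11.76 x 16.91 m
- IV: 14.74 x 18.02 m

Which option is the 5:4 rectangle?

Ratios (long/short): I ≈ 1.240; II ≈ 1.106; III ≈ 1.438; IV ≈ 1.223.
5:4 ≈ 1.250; option I is nearest (Δ 0.010).

I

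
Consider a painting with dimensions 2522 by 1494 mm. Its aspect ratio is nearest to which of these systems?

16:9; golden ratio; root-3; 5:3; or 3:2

5:3

2522/1494 ≈ 1.688. Nearest candidates are 5:3 (1.667, off by 0.021) and root-3 (1.732, off by 0.044).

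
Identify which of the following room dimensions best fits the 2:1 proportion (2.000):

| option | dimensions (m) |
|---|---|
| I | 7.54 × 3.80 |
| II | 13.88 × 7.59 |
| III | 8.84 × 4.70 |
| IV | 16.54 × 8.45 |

I

Ratios (long/short): I ≈ 1.984; II ≈ 1.829; III ≈ 1.881; IV ≈ 1.957.
2:1 ≈ 2.000; option I is nearest (Δ 0.016).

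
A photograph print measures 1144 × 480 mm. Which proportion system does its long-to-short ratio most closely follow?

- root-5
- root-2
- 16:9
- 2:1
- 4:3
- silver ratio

silver ratio

Ratio = 1144 / 480 ≈ 2.383.
Distances: root-5 2.236 (Δ 0.147); root-2 1.414 (Δ 0.969); 16:9 1.778 (Δ 0.605); 2:1 2.000 (Δ 0.383); 4:3 1.333 (Δ 1.050); silver ratio 2.414 (Δ 0.031).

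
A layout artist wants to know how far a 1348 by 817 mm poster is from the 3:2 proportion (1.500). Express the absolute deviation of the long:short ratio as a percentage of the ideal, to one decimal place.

Ratio = 1348 / 817 ≈ 1.6499.
Ideal 3:2 = 1.5000. |1.6499 − 1.5000| / 1.5000 ≈ 9.99% → 10.0%.

10.0%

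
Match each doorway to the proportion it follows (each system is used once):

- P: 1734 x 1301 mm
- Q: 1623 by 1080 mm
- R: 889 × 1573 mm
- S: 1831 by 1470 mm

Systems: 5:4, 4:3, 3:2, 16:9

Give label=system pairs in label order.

Ratios: P ≈ 1.333; Q ≈ 1.503; R ≈ 1.769; S ≈ 1.246.
Targets: 5:4 ≈ 1.250; 4:3 ≈ 1.333; 3:2 ≈ 1.500; 16:9 ≈ 1.778.

P=4:3, Q=3:2, R=16:9, S=5:4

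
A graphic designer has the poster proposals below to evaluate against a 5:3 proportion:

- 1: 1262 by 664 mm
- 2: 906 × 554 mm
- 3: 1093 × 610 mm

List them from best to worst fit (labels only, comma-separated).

2, 3, 1

Ratios: 1 = 1262 / 664 ≈ 1.901; 2 = 906 / 554 ≈ 1.635; 3 = 1093 / 610 ≈ 1.792.
|Δ from 1.667|: 1 0.234; 2 0.032; 3 0.125.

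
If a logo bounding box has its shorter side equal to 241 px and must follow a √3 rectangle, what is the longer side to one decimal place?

417.4 px

root-3 ≈ 1.73205.
Longer side = 241 × 1.73205 ≈ 417.424 → 417.4 px.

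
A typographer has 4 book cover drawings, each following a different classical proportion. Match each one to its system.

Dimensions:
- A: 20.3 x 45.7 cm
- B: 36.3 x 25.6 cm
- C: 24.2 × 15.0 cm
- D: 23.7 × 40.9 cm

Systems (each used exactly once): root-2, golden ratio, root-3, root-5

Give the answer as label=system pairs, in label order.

Ratios: A ≈ 2.251; B ≈ 1.418; C ≈ 1.613; D ≈ 1.726.
Targets: root-2 ≈ 1.414; golden ratio ≈ 1.618; root-3 ≈ 1.732; root-5 ≈ 2.236.

A=root-5, B=root-2, C=golden ratio, D=root-3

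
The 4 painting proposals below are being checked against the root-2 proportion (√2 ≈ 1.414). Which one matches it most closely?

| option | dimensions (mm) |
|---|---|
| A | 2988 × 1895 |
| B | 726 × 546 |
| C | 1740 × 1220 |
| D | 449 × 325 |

Target root-2 ≈ 1.414.
A: 1.577 (Δ0.163)  B: 1.330 (Δ0.084)  C: 1.426 (Δ0.012)  D: 1.382 (Δ0.032)

C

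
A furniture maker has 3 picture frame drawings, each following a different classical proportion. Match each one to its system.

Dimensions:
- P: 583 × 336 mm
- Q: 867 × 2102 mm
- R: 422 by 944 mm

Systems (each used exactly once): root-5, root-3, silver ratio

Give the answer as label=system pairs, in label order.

P=root-3, Q=silver ratio, R=root-5

P = 583/336 ≈ 1.735 → root-3 (1.732)
Q = 2102/867 ≈ 2.424 → silver ratio (2.414)
R = 944/422 ≈ 2.237 → root-5 (2.236)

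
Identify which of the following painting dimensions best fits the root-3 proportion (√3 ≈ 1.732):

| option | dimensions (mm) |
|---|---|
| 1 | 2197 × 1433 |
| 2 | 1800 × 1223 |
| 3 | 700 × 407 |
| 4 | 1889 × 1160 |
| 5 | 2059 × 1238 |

3

Target root-3 ≈ 1.732.
1: 1.533 (Δ0.199)  2: 1.472 (Δ0.260)  3: 1.720 (Δ0.012)  4: 1.628 (Δ0.104)  5: 1.663 (Δ0.069)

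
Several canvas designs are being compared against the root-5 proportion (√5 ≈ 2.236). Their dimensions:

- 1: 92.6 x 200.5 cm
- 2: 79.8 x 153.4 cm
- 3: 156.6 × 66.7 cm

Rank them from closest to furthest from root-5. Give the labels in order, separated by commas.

1, 3, 2

Ratios: 1 = 200.5 / 92.6 ≈ 2.165; 2 = 153.4 / 79.8 ≈ 1.922; 3 = 156.6 / 66.7 ≈ 2.348.
|Δ from 2.236|: 1 0.071; 2 0.314; 3 0.112.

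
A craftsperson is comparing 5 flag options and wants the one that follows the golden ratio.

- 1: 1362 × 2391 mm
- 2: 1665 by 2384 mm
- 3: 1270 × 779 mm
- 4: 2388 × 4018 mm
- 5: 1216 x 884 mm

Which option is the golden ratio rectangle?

3

Ratios (long/short): 1 ≈ 1.756; 2 ≈ 1.432; 3 ≈ 1.630; 4 ≈ 1.683; 5 ≈ 1.376.
golden ratio ≈ 1.618; option 3 is nearest (Δ 0.012).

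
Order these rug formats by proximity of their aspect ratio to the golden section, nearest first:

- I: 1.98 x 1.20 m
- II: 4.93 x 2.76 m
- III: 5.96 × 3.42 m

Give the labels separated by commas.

I: 1.98/1.20 ≈ 1.650 → |1.650 − 1.618| = 0.032
II: 4.93/2.76 ≈ 1.786 → |1.786 − 1.618| = 0.168
III: 5.96/3.42 ≈ 1.743 → |1.743 − 1.618| = 0.125

I, III, II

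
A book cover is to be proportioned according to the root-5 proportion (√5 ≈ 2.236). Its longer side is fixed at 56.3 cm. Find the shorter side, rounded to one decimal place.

root-5 ≈ 2.23607.
Shorter side = 56.3 ÷ 2.23607 ≈ 25.178 → 25.2 cm.

25.2 cm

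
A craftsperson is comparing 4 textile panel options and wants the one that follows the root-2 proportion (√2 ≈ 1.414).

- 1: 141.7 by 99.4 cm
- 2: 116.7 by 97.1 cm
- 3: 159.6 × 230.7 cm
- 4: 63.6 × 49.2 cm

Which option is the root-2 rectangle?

1

Ratios (long/short): 1 ≈ 1.426; 2 ≈ 1.202; 3 ≈ 1.445; 4 ≈ 1.293.
root-2 ≈ 1.414; option 1 is nearest (Δ 0.012).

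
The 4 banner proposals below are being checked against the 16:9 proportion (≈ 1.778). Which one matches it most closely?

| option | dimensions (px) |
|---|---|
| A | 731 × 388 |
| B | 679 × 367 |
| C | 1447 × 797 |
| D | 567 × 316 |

D

Target 16:9 ≈ 1.778.
A: 1.884 (Δ0.106)  B: 1.850 (Δ0.072)  C: 1.816 (Δ0.038)  D: 1.794 (Δ0.016)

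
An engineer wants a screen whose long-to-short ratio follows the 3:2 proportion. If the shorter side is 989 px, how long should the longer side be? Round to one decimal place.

3:2 = 1.50000.
Longer side = 989 × 1.50000 ≈ 1483.500 → 1483.5 px.

1483.5 px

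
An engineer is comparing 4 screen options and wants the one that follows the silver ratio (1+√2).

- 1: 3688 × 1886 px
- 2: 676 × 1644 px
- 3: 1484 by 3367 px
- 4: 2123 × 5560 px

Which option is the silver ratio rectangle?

Ratios (long/short): 1 ≈ 1.955; 2 ≈ 2.432; 3 ≈ 2.269; 4 ≈ 2.619.
silver ratio ≈ 2.414; option 2 is nearest (Δ 0.018).

2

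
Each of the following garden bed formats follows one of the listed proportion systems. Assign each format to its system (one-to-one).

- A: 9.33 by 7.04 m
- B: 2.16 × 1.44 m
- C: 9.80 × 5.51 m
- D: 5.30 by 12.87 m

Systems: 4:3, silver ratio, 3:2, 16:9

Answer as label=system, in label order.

A=4:3, B=3:2, C=16:9, D=silver ratio

Ratios: A ≈ 1.325; B ≈ 1.500; C ≈ 1.779; D ≈ 2.428.
Targets: 4:3 ≈ 1.333; silver ratio ≈ 2.414; 3:2 ≈ 1.500; 16:9 ≈ 1.778.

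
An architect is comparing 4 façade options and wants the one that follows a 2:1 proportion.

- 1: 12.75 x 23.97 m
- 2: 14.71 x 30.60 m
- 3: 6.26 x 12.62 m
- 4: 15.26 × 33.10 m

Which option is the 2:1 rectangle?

3

Target 2:1 ≈ 2.000.
1: 1.880 (Δ0.120)  2: 2.080 (Δ0.080)  3: 2.016 (Δ0.016)  4: 2.169 (Δ0.169)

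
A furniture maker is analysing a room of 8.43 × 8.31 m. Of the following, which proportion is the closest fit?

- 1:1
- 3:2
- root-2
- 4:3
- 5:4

1:1

8.43/8.31 ≈ 1.014. Nearest candidates are 1:1 (1.000, off by 0.014) and 5:4 (1.250, off by 0.236).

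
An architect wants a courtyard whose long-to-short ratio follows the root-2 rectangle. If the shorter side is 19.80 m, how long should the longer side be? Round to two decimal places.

28.00 m

root-2 ≈ 1.41421.
Longer side = 19.80 × 1.41421 ≈ 28.0014 → 28.00 m.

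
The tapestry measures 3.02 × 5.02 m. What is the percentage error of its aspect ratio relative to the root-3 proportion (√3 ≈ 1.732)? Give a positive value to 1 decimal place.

4.0%

Ratio = 5.02 / 3.02 ≈ 1.6623.
Ideal root-3 ≈ 1.7321. |1.6623 − 1.7321| / 1.7321 ≈ 4.03% → 4.0%.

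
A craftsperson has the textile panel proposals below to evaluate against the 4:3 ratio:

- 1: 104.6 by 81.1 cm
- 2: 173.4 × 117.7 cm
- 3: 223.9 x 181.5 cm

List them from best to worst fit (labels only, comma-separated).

Ratios: 1 = 104.6 / 81.1 ≈ 1.290; 2 = 173.4 / 117.7 ≈ 1.473; 3 = 223.9 / 181.5 ≈ 1.234.
|Δ from 1.333|: 1 0.043; 2 0.140; 3 0.099.

1, 3, 2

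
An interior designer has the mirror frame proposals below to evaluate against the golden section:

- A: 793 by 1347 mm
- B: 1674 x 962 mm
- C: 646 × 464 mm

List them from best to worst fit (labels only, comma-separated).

A, B, C

Ratios: A = 1347 / 793 ≈ 1.699; B = 1674 / 962 ≈ 1.740; C = 646 / 464 ≈ 1.392.
|Δ from 1.618|: A 0.081; B 0.122; C 0.226.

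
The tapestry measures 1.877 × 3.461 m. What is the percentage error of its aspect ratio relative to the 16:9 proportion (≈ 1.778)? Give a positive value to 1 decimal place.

Ratio = 3.461 / 1.877 ≈ 1.8439.
Ideal 16:9 ≈ 1.7778. |1.8439 − 1.7778| / 1.7778 ≈ 3.72% → 3.7%.

3.7%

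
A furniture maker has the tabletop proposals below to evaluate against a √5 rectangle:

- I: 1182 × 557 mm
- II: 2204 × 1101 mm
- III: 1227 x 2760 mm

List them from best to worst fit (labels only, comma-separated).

Ratios: I = 1182 / 557 ≈ 2.122; II = 2204 / 1101 ≈ 2.002; III = 2760 / 1227 ≈ 2.249.
|Δ from 2.236|: I 0.114; II 0.234; III 0.013.

III, I, II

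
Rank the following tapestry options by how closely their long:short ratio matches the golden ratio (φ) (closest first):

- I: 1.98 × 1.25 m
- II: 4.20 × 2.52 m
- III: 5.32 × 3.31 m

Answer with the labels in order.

III, I, II

Ratios: I = 1.98 / 1.25 ≈ 1.584; II = 4.20 / 2.52 ≈ 1.667; III = 5.32 / 3.31 ≈ 1.607.
|Δ from 1.618|: I 0.034; II 0.049; III 0.011.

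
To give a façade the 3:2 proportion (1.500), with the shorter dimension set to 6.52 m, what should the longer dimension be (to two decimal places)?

3:2 = 1.50000.
Longer side = 6.52 × 1.50000 ≈ 9.7800 → 9.78 m.

9.78 m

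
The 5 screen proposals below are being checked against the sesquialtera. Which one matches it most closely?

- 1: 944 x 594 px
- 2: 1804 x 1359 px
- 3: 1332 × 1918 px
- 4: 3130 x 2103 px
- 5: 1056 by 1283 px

4

Target 3:2 ≈ 1.500.
1: 1.589 (Δ0.089)  2: 1.327 (Δ0.173)  3: 1.440 (Δ0.060)  4: 1.488 (Δ0.012)  5: 1.215 (Δ0.285)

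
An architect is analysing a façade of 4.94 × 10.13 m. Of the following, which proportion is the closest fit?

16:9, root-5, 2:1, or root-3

Ratio = 10.13 / 4.94 ≈ 2.051.
Distances: 16:9 1.778 (Δ 0.273); root-5 2.236 (Δ 0.185); 2:1 2.000 (Δ 0.051); root-3 1.732 (Δ 0.319).

2:1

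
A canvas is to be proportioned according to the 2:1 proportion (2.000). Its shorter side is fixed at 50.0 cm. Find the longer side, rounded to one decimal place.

2:1 = 2.00000.
Longer side = 50.0 × 2.00000 ≈ 100.000 → 100.0 cm.

100.0 cm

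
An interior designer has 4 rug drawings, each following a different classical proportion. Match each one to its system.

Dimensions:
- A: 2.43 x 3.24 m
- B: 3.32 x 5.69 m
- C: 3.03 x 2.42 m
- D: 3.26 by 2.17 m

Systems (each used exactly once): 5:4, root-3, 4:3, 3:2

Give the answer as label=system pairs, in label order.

Ratios: A ≈ 1.333; B ≈ 1.714; C ≈ 1.252; D ≈ 1.502.
Targets: 5:4 ≈ 1.250; root-3 ≈ 1.732; 4:3 ≈ 1.333; 3:2 ≈ 1.500.

A=4:3, B=root-3, C=5:4, D=3:2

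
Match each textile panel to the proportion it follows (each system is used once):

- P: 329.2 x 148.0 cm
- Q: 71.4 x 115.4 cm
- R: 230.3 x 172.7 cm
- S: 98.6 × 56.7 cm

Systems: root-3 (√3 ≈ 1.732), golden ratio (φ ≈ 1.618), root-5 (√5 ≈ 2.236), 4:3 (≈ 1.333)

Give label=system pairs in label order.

P=root-5, Q=golden ratio, R=4:3, S=root-3

Ratios: P ≈ 2.224; Q ≈ 1.616; R ≈ 1.334; S ≈ 1.739.
Targets: root-3 ≈ 1.732; golden ratio ≈ 1.618; root-5 ≈ 2.236; 4:3 ≈ 1.333.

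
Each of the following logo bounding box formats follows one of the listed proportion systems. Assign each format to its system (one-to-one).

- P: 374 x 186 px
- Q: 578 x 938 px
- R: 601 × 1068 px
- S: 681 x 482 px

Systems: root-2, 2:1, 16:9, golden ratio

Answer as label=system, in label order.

P=2:1, Q=golden ratio, R=16:9, S=root-2

Ratios: P ≈ 2.011; Q ≈ 1.623; R ≈ 1.777; S ≈ 1.413.
Targets: root-2 ≈ 1.414; 2:1 ≈ 2.000; 16:9 ≈ 1.778; golden ratio ≈ 1.618.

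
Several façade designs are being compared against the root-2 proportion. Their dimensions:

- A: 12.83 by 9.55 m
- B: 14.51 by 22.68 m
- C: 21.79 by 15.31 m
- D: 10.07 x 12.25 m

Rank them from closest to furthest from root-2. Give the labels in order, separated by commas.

A: 12.83/9.55 ≈ 1.343 → |1.343 − 1.414| = 0.071
B: 22.68/14.51 ≈ 1.563 → |1.563 − 1.414| = 0.149
C: 21.79/15.31 ≈ 1.423 → |1.423 − 1.414| = 0.009
D: 12.25/10.07 ≈ 1.216 → |1.216 − 1.414| = 0.198

C, A, B, D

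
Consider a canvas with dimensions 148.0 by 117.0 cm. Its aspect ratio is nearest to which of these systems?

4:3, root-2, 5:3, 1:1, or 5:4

5:4

148.0/117.0 ≈ 1.265. Nearest candidates are 5:4 (1.250, off by 0.015) and 4:3 (1.333, off by 0.068).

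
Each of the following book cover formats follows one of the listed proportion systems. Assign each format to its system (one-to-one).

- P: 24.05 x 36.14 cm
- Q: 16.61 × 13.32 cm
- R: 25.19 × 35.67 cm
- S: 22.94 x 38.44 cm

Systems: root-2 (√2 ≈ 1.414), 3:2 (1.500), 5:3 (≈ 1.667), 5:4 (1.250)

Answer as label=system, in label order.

P=3:2, Q=5:4, R=root-2, S=5:3

Ratios: P ≈ 1.503; Q ≈ 1.247; R ≈ 1.416; S ≈ 1.676.
Targets: root-2 ≈ 1.414; 3:2 ≈ 1.500; 5:3 ≈ 1.667; 5:4 ≈ 1.250.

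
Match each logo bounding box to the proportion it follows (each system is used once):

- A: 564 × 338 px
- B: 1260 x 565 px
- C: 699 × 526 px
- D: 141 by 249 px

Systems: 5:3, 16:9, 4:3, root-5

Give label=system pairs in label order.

A = 564/338 ≈ 1.669 → 5:3 (1.667)
B = 1260/565 ≈ 2.230 → root-5 (2.236)
C = 699/526 ≈ 1.329 → 4:3 (1.333)
D = 249/141 ≈ 1.766 → 16:9 (1.778)

A=5:3, B=root-5, C=4:3, D=16:9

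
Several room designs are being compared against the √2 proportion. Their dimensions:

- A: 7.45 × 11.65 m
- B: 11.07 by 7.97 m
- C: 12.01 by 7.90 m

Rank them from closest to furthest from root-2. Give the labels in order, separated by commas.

A: 11.65/7.45 ≈ 1.564 → |1.564 − 1.414| = 0.150
B: 11.07/7.97 ≈ 1.389 → |1.389 − 1.414| = 0.025
C: 12.01/7.90 ≈ 1.520 → |1.520 − 1.414| = 0.106

B, C, A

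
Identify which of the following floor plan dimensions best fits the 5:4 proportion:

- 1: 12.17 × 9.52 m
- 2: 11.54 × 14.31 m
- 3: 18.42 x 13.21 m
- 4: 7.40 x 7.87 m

2

Ratios (long/short): 1 ≈ 1.278; 2 ≈ 1.240; 3 ≈ 1.394; 4 ≈ 1.064.
5:4 ≈ 1.250; option 2 is nearest (Δ 0.010).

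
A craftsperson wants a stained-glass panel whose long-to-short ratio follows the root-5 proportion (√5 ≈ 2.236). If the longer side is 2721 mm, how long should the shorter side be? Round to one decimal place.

1216.9 mm

root-5 ≈ 2.23607.
Shorter side = 2721 ÷ 2.23607 ≈ 1216.867 → 1216.9 mm.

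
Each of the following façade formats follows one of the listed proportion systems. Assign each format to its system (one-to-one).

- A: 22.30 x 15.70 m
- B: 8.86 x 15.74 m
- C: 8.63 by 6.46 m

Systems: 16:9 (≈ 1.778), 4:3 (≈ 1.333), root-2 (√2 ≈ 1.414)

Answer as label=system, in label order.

A=root-2, B=16:9, C=4:3

A = 22.30/15.70 ≈ 1.420 → root-2 (1.414)
B = 15.74/8.86 ≈ 1.777 → 16:9 (1.778)
C = 8.63/6.46 ≈ 1.336 → 4:3 (1.333)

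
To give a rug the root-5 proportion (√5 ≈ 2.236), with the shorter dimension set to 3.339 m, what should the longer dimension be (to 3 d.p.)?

root-5 ≈ 2.23607.
Longer side = 3.339 × 2.23607 ≈ 7.46624 → 7.466 m.

7.466 m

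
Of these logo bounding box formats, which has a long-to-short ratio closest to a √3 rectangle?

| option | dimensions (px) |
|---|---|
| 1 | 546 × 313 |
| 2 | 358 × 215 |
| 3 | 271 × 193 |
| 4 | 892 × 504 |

Target root-3 ≈ 1.732.
1: 1.744 (Δ0.012)  2: 1.665 (Δ0.067)  3: 1.404 (Δ0.328)  4: 1.770 (Δ0.038)

1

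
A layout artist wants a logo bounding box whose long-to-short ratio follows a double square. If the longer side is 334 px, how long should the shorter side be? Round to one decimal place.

167.0 px

2:1 = 2.00000.
Shorter side = 334 ÷ 2.00000 ≈ 167.000 → 167.0 px.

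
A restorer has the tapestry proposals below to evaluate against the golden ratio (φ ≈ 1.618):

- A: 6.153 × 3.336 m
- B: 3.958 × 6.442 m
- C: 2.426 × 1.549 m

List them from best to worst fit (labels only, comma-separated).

A: 6.153/3.336 ≈ 1.844 → |1.844 − 1.618| = 0.226
B: 6.442/3.958 ≈ 1.628 → |1.628 − 1.618| = 0.010
C: 2.426/1.549 ≈ 1.566 → |1.566 − 1.618| = 0.052

B, C, A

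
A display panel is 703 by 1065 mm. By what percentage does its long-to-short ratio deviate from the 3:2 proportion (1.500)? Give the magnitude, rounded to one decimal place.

1.0%

Ratio = 1065 / 703 ≈ 1.5149.
Ideal 3:2 = 1.5000. |1.5149 − 1.5000| / 1.5000 ≈ 0.99% → 1.0%.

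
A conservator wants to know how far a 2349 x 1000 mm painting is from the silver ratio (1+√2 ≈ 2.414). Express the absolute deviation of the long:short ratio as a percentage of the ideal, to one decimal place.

2.7%

Ratio = 2349 / 1000 ≈ 2.3490.
Ideal silver ratio ≈ 2.4142. |2.3490 − 2.4142| / 2.4142 ≈ 2.70% → 2.7%.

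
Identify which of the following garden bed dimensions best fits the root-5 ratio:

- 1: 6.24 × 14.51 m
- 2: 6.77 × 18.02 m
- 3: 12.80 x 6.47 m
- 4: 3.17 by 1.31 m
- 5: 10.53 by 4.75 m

Target root-5 ≈ 2.236.
1: 2.325 (Δ0.089)  2: 2.662 (Δ0.426)  3: 1.978 (Δ0.258)  4: 2.420 (Δ0.184)  5: 2.217 (Δ0.019)

5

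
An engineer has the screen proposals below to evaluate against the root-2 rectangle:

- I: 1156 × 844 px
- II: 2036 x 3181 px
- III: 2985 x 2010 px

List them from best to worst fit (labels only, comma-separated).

I: 1156/844 ≈ 1.370 → |1.370 − 1.414| = 0.044
II: 3181/2036 ≈ 1.562 → |1.562 − 1.414| = 0.148
III: 2985/2010 ≈ 1.485 → |1.485 − 1.414| = 0.071

I, III, II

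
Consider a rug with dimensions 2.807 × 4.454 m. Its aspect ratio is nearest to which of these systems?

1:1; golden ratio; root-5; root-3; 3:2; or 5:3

golden ratio

4.454/2.807 ≈ 1.587. Nearest candidates are golden ratio (1.618, off by 0.031) and 5:3 (1.667, off by 0.080).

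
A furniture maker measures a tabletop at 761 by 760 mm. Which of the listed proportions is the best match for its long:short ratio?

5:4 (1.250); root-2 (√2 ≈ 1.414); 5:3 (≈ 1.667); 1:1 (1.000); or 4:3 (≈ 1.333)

1:1

Ratio = 761 / 760 ≈ 1.001.
Distances: 5:4 1.250 (Δ 0.249); root-2 1.414 (Δ 0.413); 5:3 1.667 (Δ 0.666); 1:1 1.000 (Δ 0.001); 4:3 1.333 (Δ 0.332).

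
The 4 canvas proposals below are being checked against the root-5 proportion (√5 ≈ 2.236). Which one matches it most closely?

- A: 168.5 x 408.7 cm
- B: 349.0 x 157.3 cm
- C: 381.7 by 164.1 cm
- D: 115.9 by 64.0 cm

Ratios (long/short): A ≈ 2.426; B ≈ 2.219; C ≈ 2.326; D ≈ 1.811.
root-5 ≈ 2.236; option B is nearest (Δ 0.017).

B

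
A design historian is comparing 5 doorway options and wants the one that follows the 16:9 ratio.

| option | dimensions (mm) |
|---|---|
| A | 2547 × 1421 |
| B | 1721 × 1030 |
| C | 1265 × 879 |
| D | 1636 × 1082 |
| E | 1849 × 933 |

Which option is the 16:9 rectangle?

A

Target 16:9 ≈ 1.778.
A: 1.792 (Δ0.014)  B: 1.671 (Δ0.107)  C: 1.439 (Δ0.339)  D: 1.512 (Δ0.266)  E: 1.982 (Δ0.204)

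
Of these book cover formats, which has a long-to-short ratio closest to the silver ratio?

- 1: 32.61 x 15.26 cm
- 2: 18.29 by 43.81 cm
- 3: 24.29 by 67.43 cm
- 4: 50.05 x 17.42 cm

2

Ratios (long/short): 1 ≈ 2.137; 2 ≈ 2.395; 3 ≈ 2.776; 4 ≈ 2.873.
silver ratio ≈ 2.414; option 2 is nearest (Δ 0.019).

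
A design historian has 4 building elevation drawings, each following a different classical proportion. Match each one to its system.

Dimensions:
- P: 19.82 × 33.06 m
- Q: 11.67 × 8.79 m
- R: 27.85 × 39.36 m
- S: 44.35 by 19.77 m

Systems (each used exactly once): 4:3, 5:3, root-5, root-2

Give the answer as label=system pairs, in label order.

P = 33.06/19.82 ≈ 1.668 → 5:3 (1.667)
Q = 11.67/8.79 ≈ 1.328 → 4:3 (1.333)
R = 39.36/27.85 ≈ 1.413 → root-2 (1.414)
S = 44.35/19.77 ≈ 2.243 → root-5 (2.236)

P=5:3, Q=4:3, R=root-2, S=root-5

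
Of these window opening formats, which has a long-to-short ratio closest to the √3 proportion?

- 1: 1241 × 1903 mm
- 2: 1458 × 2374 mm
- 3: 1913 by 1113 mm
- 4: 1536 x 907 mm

3

Ratios (long/short): 1 ≈ 1.533; 2 ≈ 1.628; 3 ≈ 1.719; 4 ≈ 1.693.
root-3 ≈ 1.732; option 3 is nearest (Δ 0.013).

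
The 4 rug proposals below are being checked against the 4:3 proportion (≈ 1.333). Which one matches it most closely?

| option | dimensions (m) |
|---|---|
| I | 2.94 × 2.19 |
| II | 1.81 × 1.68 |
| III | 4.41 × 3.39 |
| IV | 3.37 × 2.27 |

Target 4:3 ≈ 1.333.
I: 1.342 (Δ0.009)  II: 1.077 (Δ0.256)  III: 1.301 (Δ0.032)  IV: 1.485 (Δ0.152)

I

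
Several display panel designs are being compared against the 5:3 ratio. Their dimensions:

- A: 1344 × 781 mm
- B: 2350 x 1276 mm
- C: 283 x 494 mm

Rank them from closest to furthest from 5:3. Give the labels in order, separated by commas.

A, C, B

A: 1344/781 ≈ 1.721 → |1.721 − 1.667| = 0.054
B: 2350/1276 ≈ 1.842 → |1.842 − 1.667| = 0.175
C: 494/283 ≈ 1.746 → |1.746 − 1.667| = 0.079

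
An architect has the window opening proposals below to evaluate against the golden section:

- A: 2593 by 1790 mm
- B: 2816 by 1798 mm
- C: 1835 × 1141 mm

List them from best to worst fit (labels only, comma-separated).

C, B, A

A: 2593/1790 ≈ 1.449 → |1.449 − 1.618| = 0.169
B: 2816/1798 ≈ 1.566 → |1.566 − 1.618| = 0.052
C: 1835/1141 ≈ 1.608 → |1.608 − 1.618| = 0.010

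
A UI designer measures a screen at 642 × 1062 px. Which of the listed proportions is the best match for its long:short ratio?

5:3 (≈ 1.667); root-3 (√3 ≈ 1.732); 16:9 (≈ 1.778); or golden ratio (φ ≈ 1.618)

5:3

Ratio = 1062 / 642 ≈ 1.654.
Distances: 5:3 1.667 (Δ 0.013); root-3 1.732 (Δ 0.078); 16:9 1.778 (Δ 0.124); golden ratio 1.618 (Δ 0.036).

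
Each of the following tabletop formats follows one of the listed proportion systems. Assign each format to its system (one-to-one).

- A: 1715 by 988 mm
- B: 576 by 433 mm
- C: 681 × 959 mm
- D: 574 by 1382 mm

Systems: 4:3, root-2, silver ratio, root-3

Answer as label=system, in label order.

Ratios: A ≈ 1.736; B ≈ 1.330; C ≈ 1.408; D ≈ 2.408.
Targets: 4:3 ≈ 1.333; root-2 ≈ 1.414; silver ratio ≈ 2.414; root-3 ≈ 1.732.

A=root-3, B=4:3, C=root-2, D=silver ratio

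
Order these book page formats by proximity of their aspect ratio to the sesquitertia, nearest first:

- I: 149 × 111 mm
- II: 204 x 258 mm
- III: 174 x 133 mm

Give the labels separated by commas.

I, III, II

Ratios: I = 149 / 111 ≈ 1.342; II = 258 / 204 ≈ 1.265; III = 174 / 133 ≈ 1.308.
|Δ from 1.333|: I 0.009; II 0.068; III 0.025.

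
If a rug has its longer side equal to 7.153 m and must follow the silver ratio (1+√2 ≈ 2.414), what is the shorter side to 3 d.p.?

silver ratio ≈ 2.41421.
Shorter side = 7.153 ÷ 2.41421 ≈ 2.96287 → 2.963 m.

2.963 m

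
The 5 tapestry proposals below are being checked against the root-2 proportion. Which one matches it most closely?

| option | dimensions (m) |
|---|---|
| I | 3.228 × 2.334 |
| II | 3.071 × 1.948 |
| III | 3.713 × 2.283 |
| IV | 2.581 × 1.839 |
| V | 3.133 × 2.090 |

Ratios (long/short): I ≈ 1.383; II ≈ 1.576; III ≈ 1.626; IV ≈ 1.403; V ≈ 1.499.
root-2 ≈ 1.414; option IV is nearest (Δ 0.011).

IV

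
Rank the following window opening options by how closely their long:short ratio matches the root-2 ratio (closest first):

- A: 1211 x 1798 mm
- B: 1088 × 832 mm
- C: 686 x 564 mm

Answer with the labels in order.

A: 1798/1211 ≈ 1.485 → |1.485 − 1.414| = 0.071
B: 1088/832 ≈ 1.308 → |1.308 − 1.414| = 0.106
C: 686/564 ≈ 1.216 → |1.216 − 1.414| = 0.198

A, B, C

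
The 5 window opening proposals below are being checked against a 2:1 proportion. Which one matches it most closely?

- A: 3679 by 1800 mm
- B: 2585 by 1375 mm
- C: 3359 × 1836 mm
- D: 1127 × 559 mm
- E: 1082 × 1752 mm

Target 2:1 ≈ 2.000.
A: 2.044 (Δ0.044)  B: 1.880 (Δ0.120)  C: 1.830 (Δ0.170)  D: 2.016 (Δ0.016)  E: 1.619 (Δ0.381)

D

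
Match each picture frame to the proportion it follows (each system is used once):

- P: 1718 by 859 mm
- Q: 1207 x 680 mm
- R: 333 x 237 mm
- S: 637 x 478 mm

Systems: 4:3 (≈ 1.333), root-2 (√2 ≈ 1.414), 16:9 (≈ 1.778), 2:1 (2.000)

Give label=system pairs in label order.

P = 1718/859 ≈ 2.000 → 2:1 (2.000)
Q = 1207/680 ≈ 1.775 → 16:9 (1.778)
R = 333/237 ≈ 1.405 → root-2 (1.414)
S = 637/478 ≈ 1.333 → 4:3 (1.333)

P=2:1, Q=16:9, R=root-2, S=4:3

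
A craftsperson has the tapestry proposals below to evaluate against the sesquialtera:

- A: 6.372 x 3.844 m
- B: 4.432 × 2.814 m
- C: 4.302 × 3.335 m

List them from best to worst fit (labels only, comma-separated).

A: 6.372/3.844 ≈ 1.658 → |1.658 − 1.500| = 0.158
B: 4.432/2.814 ≈ 1.575 → |1.575 − 1.500| = 0.075
C: 4.302/3.335 ≈ 1.290 → |1.290 − 1.500| = 0.210

B, A, C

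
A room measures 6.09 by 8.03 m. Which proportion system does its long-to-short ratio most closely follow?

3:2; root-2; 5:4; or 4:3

Ratio = 8.03 / 6.09 ≈ 1.319.
Distances: 3:2 1.500 (Δ 0.181); root-2 1.414 (Δ 0.095); 5:4 1.250 (Δ 0.069); 4:3 1.333 (Δ 0.014).

4:3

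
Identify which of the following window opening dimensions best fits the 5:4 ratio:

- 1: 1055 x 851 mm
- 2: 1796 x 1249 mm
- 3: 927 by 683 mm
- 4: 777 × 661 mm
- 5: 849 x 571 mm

1

Target 5:4 ≈ 1.250.
1: 1.240 (Δ0.010)  2: 1.438 (Δ0.188)  3: 1.357 (Δ0.107)  4: 1.175 (Δ0.075)  5: 1.487 (Δ0.237)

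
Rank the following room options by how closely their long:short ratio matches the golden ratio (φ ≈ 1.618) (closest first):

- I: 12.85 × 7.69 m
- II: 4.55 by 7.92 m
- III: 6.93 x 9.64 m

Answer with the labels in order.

I, II, III

I: 12.85/7.69 ≈ 1.671 → |1.671 − 1.618| = 0.053
II: 7.92/4.55 ≈ 1.741 → |1.741 − 1.618| = 0.123
III: 9.64/6.93 ≈ 1.391 → |1.391 − 1.618| = 0.227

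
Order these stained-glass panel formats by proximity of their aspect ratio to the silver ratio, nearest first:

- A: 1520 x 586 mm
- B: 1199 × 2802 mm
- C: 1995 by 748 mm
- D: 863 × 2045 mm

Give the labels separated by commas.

Ratios: A = 1520 / 586 ≈ 2.594; B = 2802 / 1199 ≈ 2.337; C = 1995 / 748 ≈ 2.667; D = 2045 / 863 ≈ 2.370.
|Δ from 2.414|: A 0.180; B 0.077; C 0.253; D 0.044.

D, B, A, C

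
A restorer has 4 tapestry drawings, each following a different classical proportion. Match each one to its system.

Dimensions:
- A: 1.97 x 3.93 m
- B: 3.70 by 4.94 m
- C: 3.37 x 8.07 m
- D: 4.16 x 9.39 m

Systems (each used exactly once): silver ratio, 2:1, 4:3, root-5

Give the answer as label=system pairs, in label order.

A=2:1, B=4:3, C=silver ratio, D=root-5

Ratios: A ≈ 1.995; B ≈ 1.335; C ≈ 2.395; D ≈ 2.257.
Targets: silver ratio ≈ 2.414; 2:1 ≈ 2.000; 4:3 ≈ 1.333; root-5 ≈ 2.236.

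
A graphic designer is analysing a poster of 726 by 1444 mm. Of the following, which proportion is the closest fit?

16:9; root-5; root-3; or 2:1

2:1

Ratio = 1444 / 726 ≈ 1.989.
Distances: 16:9 1.778 (Δ 0.211); root-5 2.236 (Δ 0.247); root-3 1.732 (Δ 0.257); 2:1 2.000 (Δ 0.011).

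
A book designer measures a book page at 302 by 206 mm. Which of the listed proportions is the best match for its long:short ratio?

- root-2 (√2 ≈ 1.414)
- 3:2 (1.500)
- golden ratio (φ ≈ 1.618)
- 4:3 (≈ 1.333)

Ratio = 302 / 206 ≈ 1.466.
Distances: root-2 1.414 (Δ 0.052); 3:2 1.500 (Δ 0.034); golden ratio 1.618 (Δ 0.152); 4:3 1.333 (Δ 0.133).

3:2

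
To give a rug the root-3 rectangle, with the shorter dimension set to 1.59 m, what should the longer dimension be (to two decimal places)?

2.75 m

root-3 ≈ 1.73205.
Longer side = 1.59 × 1.73205 ≈ 2.7540 → 2.75 m.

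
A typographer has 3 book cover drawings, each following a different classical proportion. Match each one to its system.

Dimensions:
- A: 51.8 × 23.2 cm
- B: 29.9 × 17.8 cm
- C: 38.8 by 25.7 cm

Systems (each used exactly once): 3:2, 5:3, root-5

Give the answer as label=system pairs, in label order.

Ratios: A ≈ 2.233; B ≈ 1.680; C ≈ 1.510.
Targets: 3:2 ≈ 1.500; 5:3 ≈ 1.667; root-5 ≈ 2.236.

A=root-5, B=5:3, C=3:2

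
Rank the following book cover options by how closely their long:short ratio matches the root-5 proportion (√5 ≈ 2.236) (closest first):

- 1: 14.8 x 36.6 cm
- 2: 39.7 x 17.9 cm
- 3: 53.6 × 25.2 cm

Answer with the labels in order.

2, 3, 1

Ratios: 1 = 36.6 / 14.8 ≈ 2.473; 2 = 39.7 / 17.9 ≈ 2.218; 3 = 53.6 / 25.2 ≈ 2.127.
|Δ from 2.236|: 1 0.237; 2 0.018; 3 0.109.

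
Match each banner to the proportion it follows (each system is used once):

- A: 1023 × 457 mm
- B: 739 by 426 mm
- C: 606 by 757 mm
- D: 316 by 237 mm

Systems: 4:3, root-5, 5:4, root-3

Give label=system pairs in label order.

A=root-5, B=root-3, C=5:4, D=4:3

A = 1023/457 ≈ 2.239 → root-5 (2.236)
B = 739/426 ≈ 1.735 → root-3 (1.732)
C = 757/606 ≈ 1.249 → 5:4 (1.250)
D = 316/237 ≈ 1.333 → 4:3 (1.333)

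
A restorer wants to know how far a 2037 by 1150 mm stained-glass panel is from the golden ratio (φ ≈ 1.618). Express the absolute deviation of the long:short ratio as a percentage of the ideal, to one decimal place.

9.5%

Ratio = 2037 / 1150 ≈ 1.7713.
Ideal golden ratio ≈ 1.6180. |1.7713 − 1.6180| / 1.6180 ≈ 9.47% → 9.5%.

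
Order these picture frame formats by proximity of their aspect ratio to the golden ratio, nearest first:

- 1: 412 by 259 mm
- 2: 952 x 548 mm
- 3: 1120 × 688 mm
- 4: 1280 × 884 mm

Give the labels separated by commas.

3, 1, 2, 4

Ratios: 1 = 412 / 259 ≈ 1.591; 2 = 952 / 548 ≈ 1.737; 3 = 1120 / 688 ≈ 1.628; 4 = 1280 / 884 ≈ 1.448.
|Δ from 1.618|: 1 0.027; 2 0.119; 3 0.010; 4 0.170.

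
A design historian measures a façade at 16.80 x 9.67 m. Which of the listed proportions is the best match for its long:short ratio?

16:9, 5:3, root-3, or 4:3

root-3

Ratio = 16.80 / 9.67 ≈ 1.737.
Distances: 16:9 1.778 (Δ 0.041); 5:3 1.667 (Δ 0.070); root-3 1.732 (Δ 0.005); 4:3 1.333 (Δ 0.404).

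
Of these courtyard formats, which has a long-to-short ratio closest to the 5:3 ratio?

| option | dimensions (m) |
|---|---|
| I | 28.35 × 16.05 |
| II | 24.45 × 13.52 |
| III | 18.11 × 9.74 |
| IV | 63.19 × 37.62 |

IV

Target 5:3 ≈ 1.667.
I: 1.766 (Δ0.099)  II: 1.808 (Δ0.141)  III: 1.859 (Δ0.192)  IV: 1.680 (Δ0.013)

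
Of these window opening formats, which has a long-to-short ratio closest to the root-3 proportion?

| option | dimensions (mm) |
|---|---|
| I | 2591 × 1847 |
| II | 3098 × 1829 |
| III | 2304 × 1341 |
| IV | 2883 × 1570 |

Ratios (long/short): I ≈ 1.403; II ≈ 1.694; III ≈ 1.718; IV ≈ 1.836.
root-3 ≈ 1.732; option III is nearest (Δ 0.014).

III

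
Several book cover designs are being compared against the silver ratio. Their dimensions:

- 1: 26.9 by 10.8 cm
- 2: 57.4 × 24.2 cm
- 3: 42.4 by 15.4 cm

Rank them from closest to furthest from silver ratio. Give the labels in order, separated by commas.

Ratios: 1 = 26.9 / 10.8 ≈ 2.491; 2 = 57.4 / 24.2 ≈ 2.372; 3 = 42.4 / 15.4 ≈ 2.753.
|Δ from 2.414|: 1 0.077; 2 0.042; 3 0.339.

2, 1, 3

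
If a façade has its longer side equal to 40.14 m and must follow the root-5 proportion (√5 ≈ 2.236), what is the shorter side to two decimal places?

17.95 m

root-5 ≈ 2.23607.
Shorter side = 40.14 ÷ 2.23607 ≈ 17.9511 → 17.95 m.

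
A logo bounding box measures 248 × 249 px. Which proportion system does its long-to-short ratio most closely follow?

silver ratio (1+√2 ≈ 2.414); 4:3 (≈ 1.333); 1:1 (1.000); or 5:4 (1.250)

1:1

Ratio = 249 / 248 ≈ 1.004.
Distances: silver ratio 2.414 (Δ 1.410); 4:3 1.333 (Δ 0.329); 1:1 1.000 (Δ 0.004); 5:4 1.250 (Δ 0.246).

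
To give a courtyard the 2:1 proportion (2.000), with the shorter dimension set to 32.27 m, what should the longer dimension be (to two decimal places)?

64.54 m

2:1 = 2.00000.
Longer side = 32.27 × 2.00000 ≈ 64.5400 → 64.54 m.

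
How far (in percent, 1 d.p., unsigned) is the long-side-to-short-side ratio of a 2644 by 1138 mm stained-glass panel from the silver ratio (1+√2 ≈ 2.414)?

Ratio = 2644 / 1138 ≈ 2.3234.
Ideal silver ratio ≈ 2.4142. |2.3234 − 2.4142| / 2.4142 ≈ 3.76% → 3.8%.

3.8%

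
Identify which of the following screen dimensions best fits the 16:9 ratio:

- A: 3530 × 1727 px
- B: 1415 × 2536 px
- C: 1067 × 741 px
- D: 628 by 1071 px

B

Ratios (long/short): A ≈ 2.044; B ≈ 1.792; C ≈ 1.440; D ≈ 1.705.
16:9 ≈ 1.778; option B is nearest (Δ 0.014).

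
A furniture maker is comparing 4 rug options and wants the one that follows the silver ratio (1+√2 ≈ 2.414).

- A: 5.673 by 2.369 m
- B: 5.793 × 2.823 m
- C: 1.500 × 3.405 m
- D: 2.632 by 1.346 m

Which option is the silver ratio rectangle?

Target silver ratio ≈ 2.414.
A: 2.395 (Δ0.019)  B: 2.052 (Δ0.362)  C: 2.270 (Δ0.144)  D: 1.955 (Δ0.459)

A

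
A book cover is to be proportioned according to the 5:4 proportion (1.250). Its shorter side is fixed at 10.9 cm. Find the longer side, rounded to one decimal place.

13.6 cm

5:4 = 1.25000.
Longer side = 10.9 × 1.25000 ≈ 13.625 → 13.6 cm.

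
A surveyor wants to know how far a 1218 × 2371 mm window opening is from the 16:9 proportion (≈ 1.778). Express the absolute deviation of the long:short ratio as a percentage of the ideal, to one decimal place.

9.5%

Ratio = 2371 / 1218 ≈ 1.9466.
Ideal 16:9 ≈ 1.7778. |1.9466 − 1.7778| / 1.7778 ≈ 9.49% → 9.5%.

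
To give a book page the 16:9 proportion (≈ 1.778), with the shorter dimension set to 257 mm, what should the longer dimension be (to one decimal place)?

16:9 ≈ 1.77778.
Longer side = 257 × 1.77778 ≈ 456.889 → 456.9 mm.

456.9 mm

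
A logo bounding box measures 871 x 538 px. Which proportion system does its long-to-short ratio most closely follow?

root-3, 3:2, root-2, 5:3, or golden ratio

golden ratio

871/538 ≈ 1.619. Nearest candidates are golden ratio (1.618, off by 0.001) and 5:3 (1.667, off by 0.048).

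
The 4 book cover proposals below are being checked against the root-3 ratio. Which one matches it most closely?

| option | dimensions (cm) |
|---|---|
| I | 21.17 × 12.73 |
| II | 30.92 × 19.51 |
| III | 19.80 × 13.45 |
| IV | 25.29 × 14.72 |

IV

Target root-3 ≈ 1.732.
I: 1.663 (Δ0.069)  II: 1.585 (Δ0.147)  III: 1.472 (Δ0.260)  IV: 1.718 (Δ0.014)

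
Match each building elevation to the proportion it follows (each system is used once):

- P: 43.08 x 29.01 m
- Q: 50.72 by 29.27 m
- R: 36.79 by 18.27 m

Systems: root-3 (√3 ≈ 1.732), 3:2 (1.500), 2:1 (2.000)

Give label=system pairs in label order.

P = 43.08/29.01 ≈ 1.485 → 3:2 (1.500)
Q = 50.72/29.27 ≈ 1.733 → root-3 (1.732)
R = 36.79/18.27 ≈ 2.014 → 2:1 (2.000)

P=3:2, Q=root-3, R=2:1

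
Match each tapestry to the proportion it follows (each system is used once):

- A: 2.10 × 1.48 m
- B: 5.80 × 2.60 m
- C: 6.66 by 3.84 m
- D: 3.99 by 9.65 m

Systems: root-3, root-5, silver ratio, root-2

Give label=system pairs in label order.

Ratios: A ≈ 1.419; B ≈ 2.231; C ≈ 1.734; D ≈ 2.419.
Targets: root-3 ≈ 1.732; root-5 ≈ 2.236; silver ratio ≈ 2.414; root-2 ≈ 1.414.

A=root-2, B=root-5, C=root-3, D=silver ratio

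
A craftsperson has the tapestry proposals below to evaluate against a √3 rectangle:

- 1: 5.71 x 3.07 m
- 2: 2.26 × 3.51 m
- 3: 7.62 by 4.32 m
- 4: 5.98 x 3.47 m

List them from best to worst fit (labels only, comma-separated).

4, 3, 1, 2

Ratios: 1 = 5.71 / 3.07 ≈ 1.860; 2 = 3.51 / 2.26 ≈ 1.553; 3 = 7.62 / 4.32 ≈ 1.764; 4 = 5.98 / 3.47 ≈ 1.723.
|Δ from 1.732|: 1 0.128; 2 0.179; 3 0.032; 4 0.009.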